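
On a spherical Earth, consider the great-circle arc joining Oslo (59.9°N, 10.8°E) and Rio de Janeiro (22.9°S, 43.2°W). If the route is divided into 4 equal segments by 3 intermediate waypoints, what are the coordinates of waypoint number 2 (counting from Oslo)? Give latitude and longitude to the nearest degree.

≈ (20°N, 25°W)

Convert each endpoint to a unit vector on the sphere (x = cos φ cos λ, y = cos φ sin λ, z = sin φ).
The central angle between the endpoints is δ = arccos(p₁·p₂) ≈ 1.636 rad (93.7°).
Interpolate at f = 2/4 with slerp weights a = sin((1−f)δ)/sin δ ≈ 0.731, b = sin(fδ)/sin δ ≈ 0.731.
p = a·p₁ + b·p₂ ≈ (0.851, -0.392, 0.348); φ = arcsin(p_z) ≈ 20.37°, λ = atan2(p_y, p_x) ≈ -24.75°.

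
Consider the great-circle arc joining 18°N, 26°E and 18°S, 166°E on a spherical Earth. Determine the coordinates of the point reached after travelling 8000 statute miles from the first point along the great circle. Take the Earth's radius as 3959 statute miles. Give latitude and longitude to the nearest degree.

Write both endpoints as unit vectors p₁, p₂ with components (cos φ cos λ, cos φ sin λ, sin φ).
The central angle between the endpoints is δ = arccos(p₁·p₂) ≈ 2.479 rad (142.0°). The total great-circle distance is δ·R ≈ 2.479 × 3959 ≈ 9814 mi, so the target fraction is f = 8000/9814 ≈ 0.815.
Interpolate at f ≈ 0.815 with slerp weights a = sin((1−f)δ)/sin δ ≈ 0.719, b = sin(fδ)/sin δ ≈ 1.464.
p = a·p₁ + b·p₂ ≈ (-0.736, 0.637, -0.230); φ = arcsin(p_z) ≈ -13.30°, λ = atan2(p_y, p_x) ≈ 139.14°.

≈ 13°S, 139°E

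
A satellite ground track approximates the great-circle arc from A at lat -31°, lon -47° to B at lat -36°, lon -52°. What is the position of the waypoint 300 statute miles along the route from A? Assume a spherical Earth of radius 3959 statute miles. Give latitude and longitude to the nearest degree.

Write both endpoints as unit vectors p₁, p₂ with components (cos φ cos λ, cos φ sin λ, sin φ).
The central angle between the endpoints is δ = arccos(p₁·p₂) ≈ 0.114 rad (6.5°). The total great-circle distance is δ·R ≈ 0.114 × 3959 ≈ 450 mi, so the target fraction is f = 300/450 ≈ 0.667.
Interpolate at f ≈ 0.667 with slerp weights a = sin((1−f)δ)/sin δ ≈ 0.334, b = sin(fδ)/sin δ ≈ 0.668.
p = a·p₁ + b·p₂ ≈ (0.528, -0.635, -0.564); φ = arcsin(p_z) ≈ -34.36°, λ = atan2(p_y, p_x) ≈ -50.27°.

≈ lat -34°, lon -50°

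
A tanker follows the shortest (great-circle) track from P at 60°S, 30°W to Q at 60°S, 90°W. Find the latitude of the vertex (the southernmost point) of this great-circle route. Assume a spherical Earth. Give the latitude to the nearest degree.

≈ 63°S

The great circle lies in the plane with unit normal n̂ = (p₁ × p₂)/|p₁ × p₂|.
Here n̂_z ≈ -0.447; the vertex latitude is φ_max = arccos|n̂_z| ≈ 63.4°.
Check via Clairaut: cos φ_max = |cos φ₁| · sin C = cos(60.0°)·sin(116.6°) ≈ 0.447, again giving ≈ 63.4°.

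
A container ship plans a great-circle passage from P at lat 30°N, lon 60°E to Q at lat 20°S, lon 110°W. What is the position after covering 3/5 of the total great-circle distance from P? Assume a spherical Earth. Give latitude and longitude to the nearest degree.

≈ lat 32°N, lon 66°W

From cos δ = sin φ₁ sin φ₂ + cos φ₁ cos φ₂ cos Δλ, the central angle is δ ≈ 2.906 rad (166.5°).
Interpolate at f = 3/5 with slerp weights a = sin((1−f)δ)/sin δ ≈ 3.937, b = sin(fδ)/sin δ ≈ 4.225.
p = a·p₁ + b·p₂ ≈ (0.347, -0.778, 0.523); φ = arcsin(p_z) ≈ 31.55°, λ = atan2(p_y, p_x) ≈ -65.99°.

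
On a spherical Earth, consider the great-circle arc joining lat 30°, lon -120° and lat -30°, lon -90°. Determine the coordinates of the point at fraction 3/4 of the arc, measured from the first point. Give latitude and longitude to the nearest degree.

≈ lat -15°, lon -98°

Write both endpoints as unit vectors p₁, p₂ with components (cos φ cos λ, cos φ sin λ, sin φ).
The central angle between the endpoints is δ = arccos(p₁·p₂) ≈ 1.160 rad (66.5°).
Interpolate at f = 3/4 with slerp weights a = sin((1−f)δ)/sin δ ≈ 0.312, b = sin(fδ)/sin δ ≈ 0.834.
p = a·p₁ + b·p₂ ≈ (-0.135, -0.956, -0.261); φ = arcsin(p_z) ≈ -15.12°, λ = atan2(p_y, p_x) ≈ -98.04°.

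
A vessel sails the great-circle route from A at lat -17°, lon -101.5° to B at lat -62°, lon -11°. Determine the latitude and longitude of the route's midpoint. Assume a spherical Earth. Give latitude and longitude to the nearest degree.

Write both endpoints as unit vectors p₁, p₂ with components (cos φ cos λ, cos φ sin λ, sin φ).
The central angle between the endpoints is δ = arccos(p₁·p₂) ≈ 1.314 rad (75.3°).
Interpolate at f = 1/2 with slerp weights a = sin((1−f)δ)/sin δ ≈ 0.631, b = sin(fδ)/sin δ ≈ 0.631.
p = a·p₁ + b·p₂ ≈ (0.171, -0.648, -0.742); φ = arcsin(p_z) ≈ -47.91°, λ = atan2(p_y, p_x) ≈ -75.26°.

≈ lat -48°, lon -75°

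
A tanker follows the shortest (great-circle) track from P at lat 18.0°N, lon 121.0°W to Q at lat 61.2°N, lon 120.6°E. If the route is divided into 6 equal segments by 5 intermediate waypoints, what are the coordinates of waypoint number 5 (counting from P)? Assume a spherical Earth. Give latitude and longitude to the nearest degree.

≈ lat 66°N, lon 152°E

From cos δ = sin φ₁ sin φ₂ + cos φ₁ cos φ₂ cos Δλ, the central angle is δ ≈ 1.518 rad (87.0°).
Interpolate at f = 5/6 with slerp weights a = sin((1−f)δ)/sin δ ≈ 0.251, b = sin(fδ)/sin δ ≈ 0.955.
p = a·p₁ + b·p₂ ≈ (-0.357, 0.192, 0.914); φ = arcsin(p_z) ≈ 66.10°, λ = atan2(p_y, p_x) ≈ 151.77°.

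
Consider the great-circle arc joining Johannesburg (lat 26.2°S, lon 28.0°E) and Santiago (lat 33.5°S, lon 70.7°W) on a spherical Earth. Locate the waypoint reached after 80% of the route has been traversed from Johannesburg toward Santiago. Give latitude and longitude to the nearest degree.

≈ lat 39°S, lon 51°W

Write both endpoints as unit vectors p₁, p₂ with components (cos φ cos λ, cos φ sin λ, sin φ).
The central angle between the endpoints is δ = arccos(p₁·p₂) ≈ 1.440 rad (82.5°).
Interpolate at f = 0.80 with slerp weights a = sin((1−f)δ)/sin δ ≈ 0.286, b = sin(fδ)/sin δ ≈ 0.921.
p = a·p₁ + b·p₂ ≈ (0.481, -0.605, -0.635); φ = arcsin(p_z) ≈ -39.42°, λ = atan2(p_y, p_x) ≈ -51.50°.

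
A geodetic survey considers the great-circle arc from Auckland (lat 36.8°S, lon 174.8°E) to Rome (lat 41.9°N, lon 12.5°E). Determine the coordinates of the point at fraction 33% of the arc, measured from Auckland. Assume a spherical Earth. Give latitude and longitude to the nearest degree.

Write both endpoints as unit vectors p₁, p₂ with components (cos φ cos λ, cos φ sin λ, sin φ).
The central angle between the endpoints is δ = arccos(p₁·p₂) ≈ 2.887 rad (165.4°).
Interpolate at f = 0.33 with slerp weights a = sin((1−f)δ)/sin δ ≈ 3.714, b = sin(fδ)/sin δ ≈ 3.239.
p = a·p₁ + b·p₂ ≈ (-0.608, 0.791, -0.062); φ = arcsin(p_z) ≈ -3.54°, λ = atan2(p_y, p_x) ≈ 127.54°.

≈ lat 4°S, lon 128°E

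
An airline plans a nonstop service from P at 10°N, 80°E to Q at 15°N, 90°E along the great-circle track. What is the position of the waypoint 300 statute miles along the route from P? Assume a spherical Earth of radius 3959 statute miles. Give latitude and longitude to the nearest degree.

The haversine formula gives a central angle δ ≈ 0.191 rad (11.0°) between the endpoints. The total great-circle distance is δ·R ≈ 0.191 × 3959 ≈ 758 mi, so the target fraction is f = 300/758 ≈ 0.396.
Interpolate at f ≈ 0.396 with slerp weights a = sin((1−f)δ)/sin δ ≈ 0.606, b = sin(fδ)/sin δ ≈ 0.398.
p = a·p₁ + b·p₂ ≈ (0.104, 0.973, 0.208); φ = arcsin(p_z) ≈ 12.02°, λ = atan2(p_y, p_x) ≈ 83.91°.

≈ 12°N, 84°E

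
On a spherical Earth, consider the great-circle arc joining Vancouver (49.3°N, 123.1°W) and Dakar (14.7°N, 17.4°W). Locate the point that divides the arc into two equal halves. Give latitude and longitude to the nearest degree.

Write both endpoints as unit vectors p₁, p₂ with components (cos φ cos λ, cos φ sin λ, sin φ).
The central angle between the endpoints is δ = arccos(p₁·p₂) ≈ 1.549 rad (88.8°).
Interpolate at f = 1/2 with slerp weights a = sin((1−f)δ)/sin δ ≈ 0.700, b = sin(fδ)/sin δ ≈ 0.700.
p = a·p₁ + b·p₂ ≈ (0.397, -0.584, 0.708); φ = arcsin(p_z) ≈ 45.06°, λ = atan2(p_y, p_x) ≈ -55.84°.

≈ 45°N, 56°W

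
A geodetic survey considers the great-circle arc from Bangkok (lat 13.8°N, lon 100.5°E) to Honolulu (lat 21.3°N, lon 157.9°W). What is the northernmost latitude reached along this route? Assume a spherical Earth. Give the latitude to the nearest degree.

The great circle lies in the plane with unit normal n̂ = (p₁ × p₂)/|p₁ × p₂|.
Here n̂_z ≈ +0.890; the vertex latitude is φ_max = arccos|n̂_z| ≈ 27.1°.
Check via Clairaut: cos φ_max = |cos φ₁| · sin C = cos(13.8°)·sin(66.5°) ≈ 0.890, again giving ≈ 27.1°.

≈ 27°N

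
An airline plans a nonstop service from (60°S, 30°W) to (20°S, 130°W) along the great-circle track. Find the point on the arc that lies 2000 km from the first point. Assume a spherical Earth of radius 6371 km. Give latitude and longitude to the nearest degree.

≈ (61°S, 67°W)

Convert each endpoint to a unit vector on the sphere (x = cos φ cos λ, y = cos φ sin λ, z = sin φ).
The central angle between the endpoints is δ = arccos(p₁·p₂) ≈ 1.355 rad (77.6°). The total great-circle distance is δ·R ≈ 1.355 × 6371 ≈ 8630 km, so the target fraction is f = 2000/8630 ≈ 0.232.
Interpolate at f ≈ 0.232 with slerp weights a = sin((1−f)δ)/sin δ ≈ 0.883, b = sin(fδ)/sin δ ≈ 0.316.
p = a·p₁ + b·p₂ ≈ (0.192, -0.448, -0.873); φ = arcsin(p_z) ≈ -60.82°, λ = atan2(p_y, p_x) ≈ -66.87°.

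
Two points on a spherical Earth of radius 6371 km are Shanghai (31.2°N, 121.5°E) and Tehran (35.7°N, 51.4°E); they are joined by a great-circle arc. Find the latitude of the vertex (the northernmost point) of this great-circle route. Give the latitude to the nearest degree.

The great circle lies in the plane with unit normal n̂ = (p₁ × p₂)/|p₁ × p₂|.
Here n̂_z ≈ -0.775; the vertex latitude is φ_max = arccos|n̂_z| ≈ 39.2°.

≈ 39°N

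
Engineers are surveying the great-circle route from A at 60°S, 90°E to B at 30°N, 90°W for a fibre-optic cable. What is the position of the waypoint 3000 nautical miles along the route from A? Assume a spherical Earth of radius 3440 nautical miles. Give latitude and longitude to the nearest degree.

Convert each endpoint to a unit vector on the sphere (x = cos φ cos λ, y = cos φ sin λ, z = sin φ).
The central angle between the endpoints is δ = arccos(p₁·p₂) ≈ 2.618 rad (150.0°). The total great-circle distance is δ·R ≈ 2.618 × 3440 ≈ 9006 nmi, so the target fraction is f = 3000/9006 ≈ 0.333.
Interpolate at f ≈ 0.333 with slerp weights a = sin((1−f)δ)/sin δ ≈ 1.969, b = sin(fδ)/sin δ ≈ 1.531.
p = a·p₁ + b·p₂ ≈ (0.000, -0.341, -0.940); φ = arcsin(p_z) ≈ -70.03°, λ = atan2(p_y, p_x) ≈ -90.00°.

≈ 70°S, 90°W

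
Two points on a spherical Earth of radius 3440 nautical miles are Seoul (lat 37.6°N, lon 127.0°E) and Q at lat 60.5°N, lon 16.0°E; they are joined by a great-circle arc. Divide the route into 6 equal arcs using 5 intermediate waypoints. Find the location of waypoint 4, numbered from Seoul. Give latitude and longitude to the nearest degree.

Convert each endpoint to a unit vector on the sphere (x = cos φ cos λ, y = cos φ sin λ, z = sin φ).
The central angle between the endpoints is δ = arccos(p₁·p₂) ≈ 1.169 rad (67.0°).
Interpolate at f = 4/6 with slerp weights a = sin((1−f)δ)/sin δ ≈ 0.413, b = sin(fδ)/sin δ ≈ 0.764.
p = a·p₁ + b·p₂ ≈ (0.165, 0.365, 0.916); φ = arcsin(p_z) ≈ 66.41°, λ = atan2(p_y, p_x) ≈ 65.71°.

≈ lat 66°N, lon 66°E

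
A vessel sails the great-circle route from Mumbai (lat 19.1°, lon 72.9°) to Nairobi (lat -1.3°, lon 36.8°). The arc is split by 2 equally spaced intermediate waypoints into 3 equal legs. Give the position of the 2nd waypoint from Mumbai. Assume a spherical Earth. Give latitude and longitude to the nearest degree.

≈ lat 6°, lon 48°

The haversine formula gives a central angle δ ≈ 0.714 rad (40.9°) between the endpoints.
Interpolate at f = 2/3 with slerp weights a = sin((1−f)δ)/sin δ ≈ 0.360, b = sin(fδ)/sin δ ≈ 0.700.
p = a·p₁ + b·p₂ ≈ (0.660, 0.744, 0.102); φ = arcsin(p_z) ≈ 5.85°, λ = atan2(p_y, p_x) ≈ 48.42°.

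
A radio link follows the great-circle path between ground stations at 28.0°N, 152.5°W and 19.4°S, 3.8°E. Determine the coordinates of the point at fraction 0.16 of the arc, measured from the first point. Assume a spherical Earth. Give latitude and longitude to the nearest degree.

≈ 32°N, 124°W

From cos δ = sin φ₁ sin φ₂ + cos φ₁ cos φ₂ cos Δλ, the central angle is δ ≈ 2.735 rad (156.7°).
Interpolate at f = 0.16 with slerp weights a = sin((1−f)δ)/sin δ ≈ 1.890, b = sin(fδ)/sin δ ≈ 1.072.
p = a·p₁ + b·p₂ ≈ (-0.472, -0.704, 0.531); φ = arcsin(p_z) ≈ 32.10°, λ = atan2(p_y, p_x) ≈ -123.83°.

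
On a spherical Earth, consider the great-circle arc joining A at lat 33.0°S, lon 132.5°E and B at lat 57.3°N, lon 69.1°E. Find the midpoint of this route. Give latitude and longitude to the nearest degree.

Write both endpoints as unit vectors p₁, p₂ with components (cos φ cos λ, cos φ sin λ, sin φ).
The central angle between the endpoints is δ = arccos(p₁·p₂) ≈ 1.829 rad (104.8°).
Interpolate at f = 1/2 with slerp weights a = sin((1−f)δ)/sin δ ≈ 0.819, b = sin(fδ)/sin δ ≈ 0.819.
p = a·p₁ + b·p₂ ≈ (-0.306, 0.920, 0.243); φ = arcsin(p_z) ≈ 14.08°, λ = atan2(p_y, p_x) ≈ 108.41°.

≈ lat 14°N, lon 108°E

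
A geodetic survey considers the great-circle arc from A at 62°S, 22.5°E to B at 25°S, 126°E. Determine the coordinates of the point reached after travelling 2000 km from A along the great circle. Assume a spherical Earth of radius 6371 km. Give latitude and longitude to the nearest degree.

The haversine formula gives a central angle δ ≈ 1.293 rad (74.1°) between the endpoints. The total great-circle distance is δ·R ≈ 1.293 × 6371 ≈ 8240 km, so the target fraction is f = 2000/8240 ≈ 0.243.
Interpolate at f ≈ 0.243 with slerp weights a = sin((1−f)δ)/sin δ ≈ 0.863, b = sin(fδ)/sin δ ≈ 0.321.
p = a·p₁ + b·p₂ ≈ (0.203, 0.390, -0.898); φ = arcsin(p_z) ≈ -63.88°, λ = atan2(p_y, p_x) ≈ 62.49°.

≈ 64°S, 62°E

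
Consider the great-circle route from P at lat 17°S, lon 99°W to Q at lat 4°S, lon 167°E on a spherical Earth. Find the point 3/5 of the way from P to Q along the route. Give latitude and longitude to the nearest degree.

≈ lat 14°S, lon 157°W

Convert each endpoint to a unit vector on the sphere (x = cos φ cos λ, y = cos φ sin λ, z = sin φ).
The central angle between the endpoints is δ = arccos(p₁·p₂) ≈ 1.617 rad (92.6°).
Interpolate at f = 3/5 with slerp weights a = sin((1−f)δ)/sin δ ≈ 0.603, b = sin(fδ)/sin δ ≈ 0.826.
p = a·p₁ + b·p₂ ≈ (-0.893, -0.384, -0.234); φ = arcsin(p_z) ≈ -13.53°, λ = atan2(p_y, p_x) ≈ -156.71°.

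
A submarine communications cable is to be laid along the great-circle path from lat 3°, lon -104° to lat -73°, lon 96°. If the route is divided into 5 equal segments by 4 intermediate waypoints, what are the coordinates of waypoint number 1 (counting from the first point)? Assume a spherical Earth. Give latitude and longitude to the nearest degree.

Write both endpoints as unit vectors p₁, p₂ with components (cos φ cos λ, cos φ sin λ, sin φ).
The central angle between the endpoints is δ = arccos(p₁·p₂) ≈ 1.901 rad (108.9°).
Interpolate at f = 1/5 with slerp weights a = sin((1−f)δ)/sin δ ≈ 1.056, b = sin(fδ)/sin δ ≈ 0.392.
p = a·p₁ + b·p₂ ≈ (-0.267, -0.909, -0.320); φ = arcsin(p_z) ≈ -18.66°, λ = atan2(p_y, p_x) ≈ -106.37°.

≈ lat -19°, lon -106°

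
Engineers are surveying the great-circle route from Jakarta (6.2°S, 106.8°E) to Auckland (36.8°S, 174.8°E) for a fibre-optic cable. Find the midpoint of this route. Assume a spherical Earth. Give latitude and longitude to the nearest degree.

Write both endpoints as unit vectors p₁, p₂ with components (cos φ cos λ, cos φ sin λ, sin φ).
The central angle between the endpoints is δ = arccos(p₁·p₂) ≈ 1.199 rad (68.7°).
Interpolate at f = 1/2 with slerp weights a = sin((1−f)δ)/sin δ ≈ 0.606, b = sin(fδ)/sin δ ≈ 0.606.
p = a·p₁ + b·p₂ ≈ (-0.657, 0.620, -0.428); φ = arcsin(p_z) ≈ -25.36°, λ = atan2(p_y, p_x) ≈ 136.64°.

≈ 25°S, 137°E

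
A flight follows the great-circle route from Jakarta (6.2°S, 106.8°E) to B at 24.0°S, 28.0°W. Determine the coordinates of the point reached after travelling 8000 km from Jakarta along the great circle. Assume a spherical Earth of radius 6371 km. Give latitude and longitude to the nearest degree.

≈ 36°S, 35°E

Write both endpoints as unit vectors p₁, p₂ with components (cos φ cos λ, cos φ sin λ, sin φ).
The central angle between the endpoints is δ = arccos(p₁·p₂) ≈ 2.209 rad (126.6°). The total great-circle distance is δ·R ≈ 2.209 × 6371 ≈ 14076 km, so the target fraction is f = 8000/14076 ≈ 0.568.
Interpolate at f ≈ 0.568 with slerp weights a = sin((1−f)δ)/sin δ ≈ 1.016, b = sin(fδ)/sin δ ≈ 1.184.
p = a·p₁ + b·p₂ ≈ (0.663, 0.459, -0.591); φ = arcsin(p_z) ≈ -36.25°, λ = atan2(p_y, p_x) ≈ 34.67°.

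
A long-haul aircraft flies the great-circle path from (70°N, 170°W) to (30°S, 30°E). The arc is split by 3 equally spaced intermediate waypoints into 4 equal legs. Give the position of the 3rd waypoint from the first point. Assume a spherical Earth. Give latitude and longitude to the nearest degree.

≈ (4°N, 36°E)

The haversine formula gives a central angle δ ≈ 2.416 rad (138.4°) between the endpoints.
Interpolate at f = 3/4 with slerp weights a = sin((1−f)δ)/sin δ ≈ 0.856, b = sin(fδ)/sin δ ≈ 1.464.
p = a·p₁ + b·p₂ ≈ (0.809, 0.583, 0.073); φ = arcsin(p_z) ≈ 4.17°, λ = atan2(p_y, p_x) ≈ 35.76°.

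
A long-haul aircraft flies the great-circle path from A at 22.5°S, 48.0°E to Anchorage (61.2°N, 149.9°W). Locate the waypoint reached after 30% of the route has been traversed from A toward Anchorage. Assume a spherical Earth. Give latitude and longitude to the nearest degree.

Convert each endpoint to a unit vector on the sphere (x = cos φ cos λ, y = cos φ sin λ, z = sin φ).
The central angle between the endpoints is δ = arccos(p₁·p₂) ≈ 2.432 rad (139.4°).
Interpolate at f = 0.30 with slerp weights a = sin((1−f)δ)/sin δ ≈ 1.522, b = sin(fδ)/sin δ ≈ 1.024.
p = a·p₁ + b·p₂ ≈ (0.514, 0.798, 0.315); φ = arcsin(p_z) ≈ 18.33°, λ = atan2(p_y, p_x) ≈ 57.19°.

≈ 18°N, 57°E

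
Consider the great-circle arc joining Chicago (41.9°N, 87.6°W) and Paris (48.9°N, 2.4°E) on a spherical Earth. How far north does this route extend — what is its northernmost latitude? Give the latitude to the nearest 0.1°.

The great circle lies in the plane with unit normal n̂ = (p₁ × p₂)/|p₁ × p₂|.
Here n̂_z ≈ +0.566; the vertex latitude is φ_max = arccos|n̂_z| ≈ 55.5°.
Check via Clairaut: cos φ_max = |cos φ₁| · sin C = cos(41.9°)·sin(49.5°) ≈ 0.566, again giving ≈ 55.5°.

≈ 55.5°N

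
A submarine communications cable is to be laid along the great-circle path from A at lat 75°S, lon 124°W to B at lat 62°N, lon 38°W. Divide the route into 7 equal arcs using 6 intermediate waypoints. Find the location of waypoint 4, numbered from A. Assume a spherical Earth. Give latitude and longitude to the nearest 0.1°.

≈ lat 1.7°N, lon 63.5°W

Write both endpoints as unit vectors p₁, p₂ with components (cos φ cos λ, cos φ sin λ, sin φ).
The central angle between the endpoints is δ = arccos(p₁·p₂) ≈ 2.576 rad (147.6°).
Interpolate at f = 4/7 with slerp weights a = sin((1−f)δ)/sin δ ≈ 1.667, b = sin(fδ)/sin δ ≈ 1.858.
p = a·p₁ + b·p₂ ≈ (0.446, -0.895, 0.030); φ = arcsin(p_z) ≈ 1.71°, λ = atan2(p_y, p_x) ≈ -63.50°.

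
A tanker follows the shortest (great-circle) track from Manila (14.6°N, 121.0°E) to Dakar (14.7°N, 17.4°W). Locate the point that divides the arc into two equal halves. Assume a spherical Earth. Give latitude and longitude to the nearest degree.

Convert each endpoint to a unit vector on the sphere (x = cos φ cos λ, y = cos φ sin λ, z = sin φ).
The central angle between the endpoints is δ = arccos(p₁·p₂) ≈ 2.260 rad (129.5°).
Interpolate at f = 1/2 with slerp weights a = sin((1−f)δ)/sin δ ≈ 1.172, b = sin(fδ)/sin δ ≈ 1.172.
p = a·p₁ + b·p₂ ≈ (0.498, 0.633, 0.593); φ = arcsin(p_z) ≈ 36.36°, λ = atan2(p_y, p_x) ≈ 51.83°.

≈ 36°N, 52°E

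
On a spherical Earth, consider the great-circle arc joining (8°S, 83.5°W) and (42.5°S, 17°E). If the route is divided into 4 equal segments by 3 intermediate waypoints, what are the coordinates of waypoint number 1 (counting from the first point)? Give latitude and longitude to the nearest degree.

≈ (23°S, 65°W)

The haversine formula gives a central angle δ ≈ 1.610 rad (92.2°) between the endpoints.
Interpolate at f = 1/4 with slerp weights a = sin((1−f)δ)/sin δ ≈ 0.935, b = sin(fδ)/sin δ ≈ 0.392.
p = a·p₁ + b·p₂ ≈ (0.381, -0.836, -0.395); φ = arcsin(p_z) ≈ -23.27°, λ = atan2(p_y, p_x) ≈ -65.48°.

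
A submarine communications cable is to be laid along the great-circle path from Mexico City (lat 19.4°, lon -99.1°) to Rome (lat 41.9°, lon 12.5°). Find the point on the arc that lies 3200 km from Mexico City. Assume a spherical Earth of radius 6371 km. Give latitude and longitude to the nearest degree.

Write both endpoints as unit vectors p₁, p₂ with components (cos φ cos λ, cos φ sin λ, sin φ).
The central angle between the endpoints is δ = arccos(p₁·p₂) ≈ 1.607 rad (92.1°). The total great-circle distance is δ·R ≈ 1.607 × 6371 ≈ 10241 km, so the target fraction is f = 3200/10241 ≈ 0.312.
Interpolate at f ≈ 0.312 with slerp weights a = sin((1−f)δ)/sin δ ≈ 0.894, b = sin(fδ)/sin δ ≈ 0.482.
p = a·p₁ + b·p₂ ≈ (0.217, -0.755, 0.619); φ = arcsin(p_z) ≈ 38.22°, λ = atan2(p_y, p_x) ≈ -73.99°.

≈ lat 38°, lon -74°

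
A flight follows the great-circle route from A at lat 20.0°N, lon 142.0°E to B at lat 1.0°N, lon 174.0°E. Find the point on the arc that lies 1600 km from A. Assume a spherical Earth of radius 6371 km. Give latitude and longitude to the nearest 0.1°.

≈ lat 13.0°N, lon 155.1°E

The haversine formula gives a central angle δ ≈ 0.639 rad (36.6°) between the endpoints. The total great-circle distance is δ·R ≈ 0.639 × 6371 ≈ 4070 km, so the target fraction is f = 1600/4070 ≈ 0.393.
Interpolate at f ≈ 0.393 with slerp weights a = sin((1−f)δ)/sin δ ≈ 0.634, b = sin(fδ)/sin δ ≈ 0.417.
p = a·p₁ + b·p₂ ≈ (-0.884, 0.410, 0.224); φ = arcsin(p_z) ≈ 12.95°, λ = atan2(p_y, p_x) ≈ 155.10°.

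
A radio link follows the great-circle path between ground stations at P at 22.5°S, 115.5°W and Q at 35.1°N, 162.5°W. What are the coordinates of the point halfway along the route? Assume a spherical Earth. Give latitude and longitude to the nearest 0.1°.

≈ 6.9°N, 137.5°W

Convert each endpoint to a unit vector on the sphere (x = cos φ cos λ, y = cos φ sin λ, z = sin φ).
The central angle between the endpoints is δ = arccos(p₁·p₂) ≈ 1.271 rad (72.8°).
Interpolate at f = 1/2 with slerp weights a = sin((1−f)δ)/sin δ ≈ 0.621, b = sin(fδ)/sin δ ≈ 0.621.
p = a·p₁ + b·p₂ ≈ (-0.732, -0.671, 0.119); φ = arcsin(p_z) ≈ 6.86°, λ = atan2(p_y, p_x) ≈ -137.49°.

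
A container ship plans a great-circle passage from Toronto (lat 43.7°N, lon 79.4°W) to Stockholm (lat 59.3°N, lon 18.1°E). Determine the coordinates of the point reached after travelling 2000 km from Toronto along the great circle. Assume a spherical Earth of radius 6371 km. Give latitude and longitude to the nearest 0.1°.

The haversine formula gives a central angle δ ≈ 0.993 rad (56.9°) between the endpoints. The total great-circle distance is δ·R ≈ 0.993 × 6371 ≈ 6329 km, so the target fraction is f = 2000/6329 ≈ 0.316.
Interpolate at f ≈ 0.316 with slerp weights a = sin((1−f)δ)/sin δ ≈ 0.750, b = sin(fδ)/sin δ ≈ 0.369.
p = a·p₁ + b·p₂ ≈ (0.279, -0.474, 0.835); φ = arcsin(p_z) ≈ 56.62°, λ = atan2(p_y, p_x) ≈ -59.58°.

≈ lat 56.6°N, lon 59.6°W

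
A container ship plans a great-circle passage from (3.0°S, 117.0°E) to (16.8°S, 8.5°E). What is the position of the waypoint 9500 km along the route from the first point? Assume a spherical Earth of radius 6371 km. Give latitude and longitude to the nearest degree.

≈ (19°S, 31°E)

Convert each endpoint to a unit vector on the sphere (x = cos φ cos λ, y = cos φ sin λ, z = sin φ).
The central angle between the endpoints is δ = arccos(p₁·p₂) ≈ 1.863 rad (106.8°). The total great-circle distance is δ·R ≈ 1.863 × 6371 ≈ 11870 km, so the target fraction is f = 9500/11870 ≈ 0.800.
Interpolate at f ≈ 0.800 with slerp weights a = sin((1−f)δ)/sin δ ≈ 0.380, b = sin(fδ)/sin δ ≈ 1.041.
p = a·p₁ + b·p₂ ≈ (0.814, 0.485, -0.321); φ = arcsin(p_z) ≈ -18.71°, λ = atan2(p_y, p_x) ≈ 30.81°.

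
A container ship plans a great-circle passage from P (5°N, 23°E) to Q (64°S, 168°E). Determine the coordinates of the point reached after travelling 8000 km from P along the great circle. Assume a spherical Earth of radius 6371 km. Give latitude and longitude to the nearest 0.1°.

Convert each endpoint to a unit vector on the sphere (x = cos φ cos λ, y = cos φ sin λ, z = sin φ).
The central angle between the endpoints is δ = arccos(p₁·p₂) ≈ 2.022 rad (115.9°). The total great-circle distance is δ·R ≈ 2.022 × 6371 ≈ 12882 km, so the target fraction is f = 8000/12882 ≈ 0.621.
Interpolate at f ≈ 0.621 with slerp weights a = sin((1−f)δ)/sin δ ≈ 0.771, b = sin(fδ)/sin δ ≈ 1.057.
p = a·p₁ + b·p₂ ≈ (0.254, 0.396, -0.882); φ = arcsin(p_z) ≈ -61.93°, λ = atan2(p_y, p_x) ≈ 57.38°.

≈ (61.9°S, 57.4°E)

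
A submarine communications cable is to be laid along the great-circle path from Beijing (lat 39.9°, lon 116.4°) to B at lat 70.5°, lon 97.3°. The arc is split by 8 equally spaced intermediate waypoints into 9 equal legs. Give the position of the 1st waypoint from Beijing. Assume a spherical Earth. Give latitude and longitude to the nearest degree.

≈ lat 43°, lon 115°

Convert each endpoint to a unit vector on the sphere (x = cos φ cos λ, y = cos φ sin λ, z = sin φ).
The central angle between the endpoints is δ = arccos(p₁·p₂) ≈ 0.561 rad (32.2°).
Interpolate at f = 1/9 with slerp weights a = sin((1−f)δ)/sin δ ≈ 0.899, b = sin(fδ)/sin δ ≈ 0.117.
p = a·p₁ + b·p₂ ≈ (-0.312, 0.656, 0.687); φ = arcsin(p_z) ≈ 43.39°, λ = atan2(p_y, p_x) ≈ 115.39°.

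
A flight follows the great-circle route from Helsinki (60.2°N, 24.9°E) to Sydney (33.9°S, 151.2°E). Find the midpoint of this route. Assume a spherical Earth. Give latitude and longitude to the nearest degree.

Write both endpoints as unit vectors p₁, p₂ with components (cos φ cos λ, cos φ sin λ, sin φ).
The central angle between the endpoints is δ = arccos(p₁·p₂) ≈ 2.386 rad (136.7°).
Interpolate at f = 1/2 with slerp weights a = sin((1−f)δ)/sin δ ≈ 1.356, b = sin(fδ)/sin δ ≈ 1.356.
p = a·p₁ + b·p₂ ≈ (-0.375, 0.826, 0.420); φ = arcsin(p_z) ≈ 24.86°, λ = atan2(p_y, p_x) ≈ 114.42°.

≈ 25°N, 114°E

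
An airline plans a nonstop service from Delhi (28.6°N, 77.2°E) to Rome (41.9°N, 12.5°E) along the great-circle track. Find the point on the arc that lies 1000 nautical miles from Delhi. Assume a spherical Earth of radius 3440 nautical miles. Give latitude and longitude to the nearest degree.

≈ (37°N, 60°E)

The haversine formula gives a central angle δ ≈ 0.929 rad (53.2°) between the endpoints. The total great-circle distance is δ·R ≈ 0.929 × 3440 ≈ 3194 nmi, so the target fraction is f = 1000/3194 ≈ 0.313.
Interpolate at f ≈ 0.313 with slerp weights a = sin((1−f)δ)/sin δ ≈ 0.744, b = sin(fδ)/sin δ ≈ 0.358.
p = a·p₁ + b·p₂ ≈ (0.405, 0.694, 0.595); φ = arcsin(p_z) ≈ 36.51°, λ = atan2(p_y, p_x) ≈ 59.76°.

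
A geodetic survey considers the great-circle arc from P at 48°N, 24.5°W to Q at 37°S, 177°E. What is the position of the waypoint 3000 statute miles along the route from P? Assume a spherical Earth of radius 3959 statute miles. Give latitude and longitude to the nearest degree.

Write both endpoints as unit vectors p₁, p₂ with components (cos φ cos λ, cos φ sin λ, sin φ).
The central angle between the endpoints is δ = arccos(p₁·p₂) ≈ 2.807 rad (160.8°). The total great-circle distance is δ·R ≈ 2.807 × 3959 ≈ 11112 mi, so the target fraction is f = 3000/11112 ≈ 0.270.
Interpolate at f ≈ 0.270 with slerp weights a = sin((1−f)δ)/sin δ ≈ 2.701, b = sin(fδ)/sin δ ≈ 2.091.
p = a·p₁ + b·p₂ ≈ (-0.023, -0.662, 0.749); φ = arcsin(p_z) ≈ 48.50°, λ = atan2(p_y, p_x) ≈ -91.99°.

≈ 49°N, 92°W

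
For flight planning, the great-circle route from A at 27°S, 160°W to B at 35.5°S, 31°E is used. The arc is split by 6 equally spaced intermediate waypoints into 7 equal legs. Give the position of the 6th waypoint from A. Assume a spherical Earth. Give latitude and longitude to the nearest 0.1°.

≈ 51.8°S, 36.1°E

Convert each endpoint to a unit vector on the sphere (x = cos φ cos λ, y = cos φ sin λ, z = sin φ).
The central angle between the endpoints is δ = arccos(p₁·p₂) ≈ 2.036 rad (116.6°).
Interpolate at f = 6/7 with slerp weights a = sin((1−f)δ)/sin δ ≈ 0.321, b = sin(fδ)/sin δ ≈ 1.102.
p = a·p₁ + b·p₂ ≈ (0.500, 0.364, -0.785); φ = arcsin(p_z) ≈ -51.77°, λ = atan2(p_y, p_x) ≈ 36.06°.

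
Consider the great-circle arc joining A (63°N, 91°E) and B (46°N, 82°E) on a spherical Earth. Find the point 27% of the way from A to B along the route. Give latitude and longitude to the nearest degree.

≈ (58°N, 88°E)

From cos δ = sin φ₁ sin φ₂ + cos φ₁ cos φ₂ cos Δλ, the central angle is δ ≈ 0.310 rad (17.7°).
Interpolate at f = 0.27 with slerp weights a = sin((1−f)δ)/sin δ ≈ 0.735, b = sin(fδ)/sin δ ≈ 0.274.
p = a·p₁ + b·p₂ ≈ (0.021, 0.522, 0.852); φ = arcsin(p_z) ≈ 58.48°, λ = atan2(p_y, p_x) ≈ 87.73°.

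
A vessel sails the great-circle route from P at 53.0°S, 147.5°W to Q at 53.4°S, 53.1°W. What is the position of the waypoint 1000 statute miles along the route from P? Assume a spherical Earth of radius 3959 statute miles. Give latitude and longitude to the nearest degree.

≈ 61°S, 125°W

Write both endpoints as unit vectors p₁, p₂ with components (cos φ cos λ, cos φ sin λ, sin φ).
The central angle between the endpoints is δ = arccos(p₁·p₂) ≈ 0.910 rad (52.1°). The total great-circle distance is δ·R ≈ 0.910 × 3959 ≈ 3603 mi, so the target fraction is f = 1000/3603 ≈ 0.278.
Interpolate at f ≈ 0.278 with slerp weights a = sin((1−f)δ)/sin δ ≈ 0.774, b = sin(fδ)/sin δ ≈ 0.317.
p = a·p₁ + b·p₂ ≈ (-0.280, -0.401, -0.872); φ = arcsin(p_z) ≈ -60.72°, λ = atan2(p_y, p_x) ≈ -124.87°.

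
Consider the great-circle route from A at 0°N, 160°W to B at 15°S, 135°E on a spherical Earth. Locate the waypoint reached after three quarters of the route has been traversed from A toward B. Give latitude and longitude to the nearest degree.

The haversine formula gives a central angle δ ≈ 1.150 rad (65.9°) between the endpoints.
Interpolate at f = 3/4 with slerp weights a = sin((1−f)δ)/sin δ ≈ 0.311, b = sin(fδ)/sin δ ≈ 0.832.
p = a·p₁ + b·p₂ ≈ (-0.860, 0.462, -0.215); φ = arcsin(p_z) ≈ -12.44°, λ = atan2(p_y, p_x) ≈ 151.76°.

≈ 12°S, 152°E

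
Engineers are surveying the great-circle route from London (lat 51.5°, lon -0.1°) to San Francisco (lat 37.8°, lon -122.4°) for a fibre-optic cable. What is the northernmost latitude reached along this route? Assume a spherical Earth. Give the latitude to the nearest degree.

The great circle lies in the plane with unit normal n̂ = (p₁ × p₂)/|p₁ × p₂|.
Here n̂_z ≈ -0.426; the vertex latitude is φ_max = arccos|n̂_z| ≈ 64.8°.
Check via Clairaut: cos φ_max = |cos φ₁| · sin C = cos(51.5°)·sin(43.2°) ≈ 0.426, again giving ≈ 64.8°.

≈ 65°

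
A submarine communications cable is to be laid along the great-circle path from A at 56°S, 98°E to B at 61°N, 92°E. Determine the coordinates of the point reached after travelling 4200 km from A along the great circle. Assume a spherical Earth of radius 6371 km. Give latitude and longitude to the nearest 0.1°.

Write both endpoints as unit vectors p₁, p₂ with components (cos φ cos λ, cos φ sin λ, sin φ).
The central angle between the endpoints is δ = arccos(p₁·p₂) ≈ 2.044 rad (117.1°). The total great-circle distance is δ·R ≈ 2.044 × 6371 ≈ 13020 km, so the target fraction is f = 4200/13020 ≈ 0.323.
Interpolate at f ≈ 0.323 with slerp weights a = sin((1−f)δ)/sin δ ≈ 1.104, b = sin(fδ)/sin δ ≈ 0.688.
p = a·p₁ + b·p₂ ≈ (-0.098, 0.945, -0.313); φ = arcsin(p_z) ≈ -18.26°, λ = atan2(p_y, p_x) ≈ 95.90°.

≈ 18.3°S, 95.9°E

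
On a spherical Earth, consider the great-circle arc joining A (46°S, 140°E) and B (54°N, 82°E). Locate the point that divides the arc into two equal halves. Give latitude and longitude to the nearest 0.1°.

Write both endpoints as unit vectors p₁, p₂ with components (cos φ cos λ, cos φ sin λ, sin φ).
The central angle between the endpoints is δ = arccos(p₁·p₂) ≈ 1.945 rad (111.4°).
Interpolate at f = 1/2 with slerp weights a = sin((1−f)δ)/sin δ ≈ 0.888, b = sin(fδ)/sin δ ≈ 0.888.
p = a·p₁ + b·p₂ ≈ (-0.400, 0.913, 0.080); φ = arcsin(p_z) ≈ 4.57°, λ = atan2(p_y, p_x) ≈ 113.64°.

≈ (4.6°N, 113.6°E)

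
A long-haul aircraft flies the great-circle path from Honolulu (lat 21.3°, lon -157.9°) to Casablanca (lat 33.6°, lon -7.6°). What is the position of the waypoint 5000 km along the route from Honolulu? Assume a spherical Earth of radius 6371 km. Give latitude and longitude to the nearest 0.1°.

≈ lat 57.0°, lon -120.5°

Convert each endpoint to a unit vector on the sphere (x = cos φ cos λ, y = cos φ sin λ, z = sin φ).
The central angle between the endpoints is δ = arccos(p₁·p₂) ≈ 2.064 rad (118.2°). The total great-circle distance is δ·R ≈ 2.064 × 6371 ≈ 13147 km, so the target fraction is f = 5000/13147 ≈ 0.380.
Interpolate at f ≈ 0.380 with slerp weights a = sin((1−f)δ)/sin δ ≈ 1.087, b = sin(fδ)/sin δ ≈ 0.802.
p = a·p₁ + b·p₂ ≈ (-0.276, -0.469, 0.839); φ = arcsin(p_z) ≈ 57.01°, λ = atan2(p_y, p_x) ≈ -120.46°.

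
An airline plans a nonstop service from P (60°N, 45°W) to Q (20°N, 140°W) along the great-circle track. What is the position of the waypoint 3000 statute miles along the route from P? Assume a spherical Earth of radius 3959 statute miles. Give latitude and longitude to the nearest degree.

≈ (46°N, 117°W)

From cos δ = sin φ₁ sin φ₂ + cos φ₁ cos φ₂ cos Δλ, the central angle is δ ≈ 1.313 rad (75.2°). The total great-circle distance is δ·R ≈ 1.313 × 3959 ≈ 5197 mi, so the target fraction is f = 3000/5197 ≈ 0.577.
Interpolate at f ≈ 0.577 with slerp weights a = sin((1−f)δ)/sin δ ≈ 0.545, b = sin(fδ)/sin δ ≈ 0.711.
p = a·p₁ + b·p₂ ≈ (-0.319, -0.622, 0.715); φ = arcsin(p_z) ≈ 45.65°, λ = atan2(p_y, p_x) ≈ -117.15°.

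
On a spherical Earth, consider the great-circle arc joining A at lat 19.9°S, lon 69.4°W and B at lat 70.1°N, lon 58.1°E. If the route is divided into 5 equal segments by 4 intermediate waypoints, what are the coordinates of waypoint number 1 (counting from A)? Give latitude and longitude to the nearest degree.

Convert each endpoint to a unit vector on the sphere (x = cos φ cos λ, y = cos φ sin λ, z = sin φ).
The central angle between the endpoints is δ = arccos(p₁·p₂) ≈ 2.112 rad (121.0°).
Interpolate at f = 1/5 with slerp weights a = sin((1−f)δ)/sin δ ≈ 1.158, b = sin(fδ)/sin δ ≈ 0.478.
p = a·p₁ + b·p₂ ≈ (0.469, -0.881, 0.055); φ = arcsin(p_z) ≈ 3.17°, λ = atan2(p_y, p_x) ≈ -61.97°.

≈ lat 3°N, lon 62°W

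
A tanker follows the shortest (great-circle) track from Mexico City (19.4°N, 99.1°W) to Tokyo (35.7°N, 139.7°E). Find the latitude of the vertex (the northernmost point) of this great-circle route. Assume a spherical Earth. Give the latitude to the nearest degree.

The great circle lies in the plane with unit normal n̂ = (p₁ × p₂)/|p₁ × p₂|.
Here n̂_z ≈ -0.669; the vertex latitude is φ_max = arccos|n̂_z| ≈ 48.0°.

≈ 48°N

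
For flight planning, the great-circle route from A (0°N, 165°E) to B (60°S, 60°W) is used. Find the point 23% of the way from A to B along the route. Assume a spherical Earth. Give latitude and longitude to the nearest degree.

Write both endpoints as unit vectors p₁, p₂ with components (cos φ cos λ, cos φ sin λ, sin φ).
The central angle between the endpoints is δ = arccos(p₁·p₂) ≈ 1.932 rad (110.7°).
Interpolate at f = 0.23 with slerp weights a = sin((1−f)δ)/sin δ ≈ 1.065, b = sin(fδ)/sin δ ≈ 0.460.
p = a·p₁ + b·p₂ ≈ (-0.914, 0.077, -0.398); φ = arcsin(p_z) ≈ -23.45°, λ = atan2(p_y, p_x) ≈ 175.20°.

≈ (23°S, 175°E)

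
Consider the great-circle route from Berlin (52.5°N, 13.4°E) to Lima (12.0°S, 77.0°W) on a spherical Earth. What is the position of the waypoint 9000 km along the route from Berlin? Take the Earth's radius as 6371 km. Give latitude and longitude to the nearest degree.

≈ (3°N, 66°W)

The haversine formula gives a central angle δ ≈ 1.741 rad (99.7°) between the endpoints. The total great-circle distance is δ·R ≈ 1.741 × 6371 ≈ 11090 km, so the target fraction is f = 9000/11090 ≈ 0.812.
Interpolate at f ≈ 0.812 with slerp weights a = sin((1−f)δ)/sin δ ≈ 0.327, b = sin(fδ)/sin δ ≈ 1.002.
p = a·p₁ + b·p₂ ≈ (0.414, -0.909, 0.051); φ = arcsin(p_z) ≈ 2.93°, λ = atan2(p_y, p_x) ≈ -65.51°.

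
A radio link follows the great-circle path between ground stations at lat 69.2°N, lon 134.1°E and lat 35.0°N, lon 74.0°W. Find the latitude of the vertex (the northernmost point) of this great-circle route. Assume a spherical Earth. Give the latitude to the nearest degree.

The great circle lies in the plane with unit normal n̂ = (p₁ × p₂)/|p₁ × p₂|.
Here n̂_z ≈ +0.143; the vertex latitude is φ_max = arccos|n̂_z| ≈ 81.8°.

≈ 82°N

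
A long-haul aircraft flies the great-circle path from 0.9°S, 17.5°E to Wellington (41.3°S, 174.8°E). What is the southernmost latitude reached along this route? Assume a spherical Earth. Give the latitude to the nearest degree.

≈ 67°S

The great circle lies in the plane with unit normal n̂ = (p₁ × p₂)/|p₁ × p₂|.
Here n̂_z ≈ +0.397; the vertex latitude is φ_max = arccos|n̂_z| ≈ 66.6°.
Check via Clairaut: cos φ_max = |cos φ₁| · sin C = cos(0.9°)·sin(156.6°) ≈ 0.397, again giving ≈ 66.6°.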